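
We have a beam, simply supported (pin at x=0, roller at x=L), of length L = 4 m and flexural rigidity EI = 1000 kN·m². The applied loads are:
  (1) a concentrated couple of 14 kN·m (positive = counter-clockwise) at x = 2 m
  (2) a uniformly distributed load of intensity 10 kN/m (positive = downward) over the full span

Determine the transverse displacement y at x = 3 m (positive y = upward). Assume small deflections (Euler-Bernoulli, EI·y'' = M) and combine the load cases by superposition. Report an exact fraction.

Load 1 — applied couple M₀=14 kN·m at a=2 m (b=L-a=2):
  y_1 = (M₀x³/(6L)-M₀(x-a)²/2+C₁x)/EI  [x>a] with C₁=M₀(3b²-L²)/(6L)=-7/3 = (14·3³/(6·4)-14·(3-2)²/2+(-7/3)·3)/1000 = 7/4000 m
Load 2 — uniform load w=10 kN/m over full span:
  y_2 = -wx(L³-2Lx²+x³)/(24EI) = -10·3·(4³-2·4·3²+3³)/(24·1000) = -19/800 m
Superposition: y = Σ y_i = -11/500 m ≈ -0.022000 m

y(3) = -11/500 m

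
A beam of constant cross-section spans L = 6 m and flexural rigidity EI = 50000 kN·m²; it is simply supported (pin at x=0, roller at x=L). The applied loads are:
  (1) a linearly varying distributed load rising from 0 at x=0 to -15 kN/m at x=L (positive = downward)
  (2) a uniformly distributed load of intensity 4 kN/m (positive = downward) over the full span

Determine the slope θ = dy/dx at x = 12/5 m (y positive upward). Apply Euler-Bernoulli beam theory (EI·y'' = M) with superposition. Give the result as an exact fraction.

θ(12/5) = 63/250000 rad

Load 1 — triangular load w₀=-15 kN/m (0→w₀ over full span):
  θ_1 = -w₀(7L⁴-30L²x²+15x⁴)/(360LEI) = -(-15)·(7·6⁴-30·6²·(12/5)²+15·(12/5)⁴)/(360·6·50000) = 2907/6250000 rad
Load 2 — uniform load w=4 kN/m over full span:
  θ_2 = -w(L³-6Lx²+4x³)/(24EI) = -4·(6³-6·6·(12/5)²+4·(12/5)³)/(24·50000) = -333/1562500 rad
Superposition: θ = Σ θ_i = 63/250000 rad ≈ 0.000252 rad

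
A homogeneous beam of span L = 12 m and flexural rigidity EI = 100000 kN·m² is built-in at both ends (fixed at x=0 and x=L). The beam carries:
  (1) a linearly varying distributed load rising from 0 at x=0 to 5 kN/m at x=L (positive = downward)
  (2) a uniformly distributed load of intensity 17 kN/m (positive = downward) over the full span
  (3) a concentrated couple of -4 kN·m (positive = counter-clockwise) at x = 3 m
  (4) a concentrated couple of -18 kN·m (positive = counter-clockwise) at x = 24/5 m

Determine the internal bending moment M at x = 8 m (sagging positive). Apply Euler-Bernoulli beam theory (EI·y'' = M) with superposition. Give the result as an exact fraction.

M(8) = 75217/900 kN·m

Load 1 — triangular load w₀=5 kN/m (0→w₀ over full span):
  M_1 = 3w₀Lx/20 - w₀L²/30 - w₀x³/(6L) = 3·5·12·8/20 - 5·12²/30 - 5·8³/(6·12) = 112/9 kN·m
Load 2 — uniform load w=17 kN/m over full span:
  M_2 = wLx/2 - wL²/12 - wx²/2 = 17·12·8/2 - 17·12²/12 - 17·8²/2 = 68 kN·m
Load 3 — applied couple M₀=-4 kN·m at a=3 m (b=L-a=9):
  M_3 = R_Ax - M_A - M₀  [x>a] with R_A=-3/8, M_A=3/4 = (-3/8)·8 - (3/4) - (-4) = 1/4 kN·m
Load 4 — applied couple M₀=-18 kN·m at a=24/5 m (b=L-a=36/5):
  M_4 = R_Ax - M_A - M₀  [x>a] with R_A=-54/25, M_A=-54/25 = (-54/25)·8 - (-54/25) - (-18) = 72/25 kN·m
Superposition: M = Σ M_i = 75217/900 kN·m ≈ 83.574444 kN·m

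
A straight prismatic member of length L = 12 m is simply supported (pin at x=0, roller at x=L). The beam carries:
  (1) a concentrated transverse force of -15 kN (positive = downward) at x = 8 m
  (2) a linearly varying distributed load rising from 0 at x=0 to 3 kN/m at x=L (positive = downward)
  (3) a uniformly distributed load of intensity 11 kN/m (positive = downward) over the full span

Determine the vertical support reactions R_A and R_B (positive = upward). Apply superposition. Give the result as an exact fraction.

R_A = 67 kN, R_B = 68 kN

Load 1 — point force P=-15 kN at a=8 m (b=L-a=4):
  R_A = Pb/L = (-15)·4/12 = -5 kN
  R_B = Pa/L = (-15)·8/12 = -10 kN
Load 2 — triangular load w₀=3 kN/m (0→w₀ over full span):
  R_A = w₀L/6 = 3·12/6 = 6 kN
  R_B = w₀L/3 = 3·12/3 = 12 kN
Load 3 — uniform load w=11 kN/m over full span:
  R_A = wL/2 = 11·12/2 = 66 kN
  R_B = wL/2 = 11·12/2 = 66 kN
Superposition: R_A = 67 kN, R_B = 68 kN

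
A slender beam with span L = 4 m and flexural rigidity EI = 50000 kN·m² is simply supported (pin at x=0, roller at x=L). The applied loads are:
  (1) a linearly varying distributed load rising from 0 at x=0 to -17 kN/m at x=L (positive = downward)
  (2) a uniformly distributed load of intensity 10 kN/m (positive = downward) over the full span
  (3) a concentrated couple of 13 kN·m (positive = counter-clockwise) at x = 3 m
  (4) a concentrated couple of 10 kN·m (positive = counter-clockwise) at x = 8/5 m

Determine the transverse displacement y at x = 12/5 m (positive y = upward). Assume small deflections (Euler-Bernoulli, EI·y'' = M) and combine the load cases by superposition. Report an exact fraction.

y(12/5) = -921991/4687500000 m

Load 1 — triangular load w₀=-17 kN/m (0→w₀ over full span):
  y_1 = -w₀x(7L⁴-10L²x²+3x⁴)/(360LEI) = -(-17)·(12/5)·(7·4⁴-10·4²·(12/5)²+3·(12/5)⁴)/(360·4·50000) = 80512/146484375 m
Load 2 — uniform load w=10 kN/m over full span:
  y_2 = -wx(L³-2Lx²+x³)/(24EI) = -10·(12/5)·(4³-2·4·(12/5)²+(12/5)³)/(24·50000) = -248/390625 m
Load 3 — applied couple M₀=13 kN·m at a=3 m (b=L-a=1):
  y_3 = (M₀x³/(6L)+C₁x)/EI  [x≤a] with C₁=M₀(3b²-L²)/(6L)=-169/24 = (13·(12/5)³/(6·4)+(-169/24)·(12/5))/50000 = -2353/12500000 m
Load 4 — applied couple M₀=10 kN·m at a=8/5 m (b=L-a=12/5):
  y_4 = (M₀x³/(6L)-M₀(x-a)²/2+C₁x)/EI  [x>a] with C₁=M₀(3b²-L²)/(6L)=8/15 = (10·(12/5)³/(6·4)-10·((12/5)-(8/5))²/2+(8/15)·(12/5))/50000 = 6/78125 m
Superposition: y = Σ y_i = -921991/4687500000 m ≈ -0.000197 m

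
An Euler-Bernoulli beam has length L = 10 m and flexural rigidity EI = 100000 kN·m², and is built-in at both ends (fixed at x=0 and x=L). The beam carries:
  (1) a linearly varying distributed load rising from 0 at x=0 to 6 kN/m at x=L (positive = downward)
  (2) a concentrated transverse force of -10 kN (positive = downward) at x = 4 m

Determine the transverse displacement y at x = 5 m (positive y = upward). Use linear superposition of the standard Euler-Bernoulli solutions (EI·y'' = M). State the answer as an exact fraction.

Load 1 — triangular load w₀=6 kN/m (0→w₀ over full span):
  y_1 = -w₀x²(L-x)²(x+2L)/(120LEI) = -6·5²·(10-5)²·(5+2·10)/(120·10·100000) = -1/1280 m
Load 2 — point force P=-10 kN at a=4 m (b=L-a=6):
  y_2 = -Pa²(L-x)²(3bL-(3b+a)(L-x))/(6L³EI)  [x>a] = -(-10)·4²·(10-5)²·(3·6·10-(3·6+4)·(10-5))/(6·10³·100000) = 7/15000 m
Superposition: y = Σ y_i = -151/480000 m ≈ -0.000315 m

y(5) = -151/480000 m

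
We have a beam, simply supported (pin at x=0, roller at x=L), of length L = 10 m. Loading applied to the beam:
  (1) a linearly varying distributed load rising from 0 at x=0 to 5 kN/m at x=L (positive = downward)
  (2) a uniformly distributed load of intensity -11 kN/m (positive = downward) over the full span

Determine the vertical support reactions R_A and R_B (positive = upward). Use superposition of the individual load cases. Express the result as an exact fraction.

Load 1 — triangular load w₀=5 kN/m (0→w₀ over full span):
  R_A = w₀L/6 = 5·10/6 = 25/3 kN
  R_B = w₀L/3 = 5·10/3 = 50/3 kN
Load 2 — uniform load w=-11 kN/m over full span:
  R_A = wL/2 = (-11)·10/2 = -55 kN
  R_B = wL/2 = (-11)·10/2 = -55 kN
Superposition: R_A = -140/3 kN, R_B = -115/3 kN

R_A = -140/3 kN, R_B = -115/3 kN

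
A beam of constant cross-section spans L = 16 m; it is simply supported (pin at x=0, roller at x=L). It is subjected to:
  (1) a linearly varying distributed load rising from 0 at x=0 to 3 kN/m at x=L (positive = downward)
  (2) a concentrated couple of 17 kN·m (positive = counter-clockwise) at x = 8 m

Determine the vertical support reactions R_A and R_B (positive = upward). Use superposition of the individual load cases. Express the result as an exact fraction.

Load 1 — triangular load w₀=3 kN/m (0→w₀ over full span):
  R_A = w₀L/6 = 3·16/6 = 8 kN
  R_B = w₀L/3 = 3·16/3 = 16 kN
Load 2 — applied couple M₀=17 kN·m at a=8 m (b=L-a=8):
  R_A = M₀/L = 17/16 kN
  R_B = -M₀/L = -17/16 kN
Superposition: R_A = 145/16 kN, R_B = 239/16 kN

R_A = 145/16 kN, R_B = 239/16 kN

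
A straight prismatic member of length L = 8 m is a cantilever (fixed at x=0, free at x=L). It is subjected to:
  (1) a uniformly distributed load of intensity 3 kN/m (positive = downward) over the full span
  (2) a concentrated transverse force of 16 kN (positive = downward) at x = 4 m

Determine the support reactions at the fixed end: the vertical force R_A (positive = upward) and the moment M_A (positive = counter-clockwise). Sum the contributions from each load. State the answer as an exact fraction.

R_A = 40 kN, M_A = 160 kN·m

Load 1 — uniform load w=3 kN/m over full span:
  R_A = wL = 3·8 = 24 kN
  M_A = wL²/2 = 3·8²/2 = 96 kN·m
Load 2 — point force P=16 kN at a=4 m (b=L-a=4):
  R_A = P = 16 kN
  M_A = Pa = 16·4 = 64 kN·m
Superposition: R_A = 40 kN, M_A = 160 kN·m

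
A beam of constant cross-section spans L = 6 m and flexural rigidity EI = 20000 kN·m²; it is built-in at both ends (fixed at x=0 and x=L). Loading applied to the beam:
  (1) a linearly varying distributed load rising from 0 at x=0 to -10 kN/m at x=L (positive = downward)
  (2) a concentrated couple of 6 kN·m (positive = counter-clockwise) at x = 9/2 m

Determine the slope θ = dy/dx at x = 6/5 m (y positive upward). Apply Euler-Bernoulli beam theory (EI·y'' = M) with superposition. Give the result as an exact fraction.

Load 1 — triangular load w₀=-10 kN/m (0→w₀ over full span):
  θ_1 = -w₀(2x(L-x)(L-2x)(x+2L)+x²(L-x)²)/(120LEI) = -(-10)·(2·(6/5)·(6-(6/5))·(6-2·(6/5))·((6/5)+2·6)+(6/5)²·(6-(6/5))²)/(120·6·20000) = 63/156250 rad
Load 2 — applied couple M₀=6 kN·m at a=9/2 m (b=L-a=3/2):
  θ_2 = (R_Ax²/2 - M_Ax)/EI  [x≤a] with R_A=9/8, M_A=15/8 = ((9/8)·(6/5)²/2 - (15/8)·(6/5))/20000 = -9/125000 rad
Superposition: θ = Σ θ_i = 207/625000 rad ≈ 0.000331 rad

θ(6/5) = 207/625000 rad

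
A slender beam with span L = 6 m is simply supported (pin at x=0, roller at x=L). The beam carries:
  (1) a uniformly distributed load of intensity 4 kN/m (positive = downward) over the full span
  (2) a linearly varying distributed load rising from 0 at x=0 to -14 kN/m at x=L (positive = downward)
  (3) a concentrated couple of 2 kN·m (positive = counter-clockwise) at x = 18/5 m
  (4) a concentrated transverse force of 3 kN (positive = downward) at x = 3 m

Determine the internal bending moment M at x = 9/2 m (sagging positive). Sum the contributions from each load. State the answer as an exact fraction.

Load 1 — uniform load w=4 kN/m over full span:
  M_1 = wx(L-x)/2 = 4·(9/2)·(6-(9/2))/2 = 27/2 kN·m
Load 2 — triangular load w₀=-14 kN/m (0→w₀ over full span):
  M_2 = w₀Lx/6 - w₀x³/(6L) = (-14)·6·(9/2)/6 - (-14)·(9/2)³/(6·6) = -441/16 kN·m
Load 3 — applied couple M₀=2 kN·m at a=18/5 m (b=L-a=12/5):
  M_3 = M₀x/L - M₀  [x>a] = 2·(9/2)/6 - 2 = -1/2 kN·m
Load 4 — point force P=3 kN at a=3 m (b=L-a=3):
  M_4 = Pa(L-x)/L  [x>a] = 3·3·(6-(9/2))/6 = 9/4 kN·m
Superposition: M = Σ M_i = -197/16 kN·m ≈ -12.312500 kN·m

M(9/2) = -197/16 kN·m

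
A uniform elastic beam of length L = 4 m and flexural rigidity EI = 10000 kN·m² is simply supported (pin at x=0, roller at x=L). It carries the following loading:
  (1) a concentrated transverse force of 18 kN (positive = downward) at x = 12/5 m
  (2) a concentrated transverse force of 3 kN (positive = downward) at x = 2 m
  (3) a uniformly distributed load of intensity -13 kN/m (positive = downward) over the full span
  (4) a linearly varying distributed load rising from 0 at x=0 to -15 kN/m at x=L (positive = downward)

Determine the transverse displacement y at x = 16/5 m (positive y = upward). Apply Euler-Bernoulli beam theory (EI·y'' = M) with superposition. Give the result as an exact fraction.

y(16/5) = 59171/23437500 m

Load 1 — point force P=18 kN at a=12/5 m (b=L-a=8/5):
  y_1 = -Pa(L-x)(2Lx-a²-x²)/(6LEI)  [x>a] = -18·(12/5)·(4-(16/5))·(2·4·(16/5)-(12/5)²-(16/5)²)/(6·4·10000) = -108/78125 m
Load 2 — point force P=3 kN at a=2 m (b=L-a=2):
  y_2 = -Pa(L-x)(2Lx-a²-x²)/(6LEI)  [x>a] = -3·2·(4-(16/5))·(2·4·(16/5)-2²-(16/5)²)/(6·4·10000) = -71/312500 m
Load 3 — uniform load w=-13 kN/m over full span:
  y_3 = -wx(L³-2Lx²+x³)/(24EI) = -(-13)·(16/5)·(4³-2·4·(16/5)²+(16/5)³)/(24·10000) = 3016/1171875 m
Load 4 — triangular load w₀=-15 kN/m (0→w₀ over full span):
  y_4 = -w₀x(7L⁴-10L²x²+3x⁴)/(360LEI) = -(-15)·(16/5)·(7·4⁴-10·4²·(16/5)²+3·(16/5)⁴)/(360·4·10000) = 3048/1953125 m
Superposition: y = Σ y_i = 59171/23437500 m ≈ 0.002525 m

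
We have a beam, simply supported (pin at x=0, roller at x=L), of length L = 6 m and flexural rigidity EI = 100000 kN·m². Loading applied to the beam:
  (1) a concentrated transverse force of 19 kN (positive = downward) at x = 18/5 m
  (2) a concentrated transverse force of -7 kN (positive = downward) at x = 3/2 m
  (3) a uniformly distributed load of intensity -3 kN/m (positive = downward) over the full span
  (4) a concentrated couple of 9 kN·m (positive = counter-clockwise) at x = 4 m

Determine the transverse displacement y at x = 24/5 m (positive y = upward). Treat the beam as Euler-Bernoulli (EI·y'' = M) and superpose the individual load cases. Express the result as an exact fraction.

Load 1 — point force P=19 kN at a=18/5 m (b=L-a=12/5):
  y_1 = -Pa(L-x)(2Lx-a²-x²)/(6LEI)  [x>a] = -19·(18/5)·(6-(24/5))·(2·6·(24/5)-(18/5)²-(24/5)²)/(6·6·100000) = -1539/3125000 m
Load 2 — point force P=-7 kN at a=3/2 m (b=L-a=9/2):
  y_2 = -Pa(L-x)(2Lx-a²-x²)/(6LEI)  [x>a] = -(-7)·(3/2)·(6-(24/5))·(2·6·(24/5)-(3/2)²-(24/5)²)/(6·6·100000) = 22617/200000000 m
Load 3 — uniform load w=-3 kN/m over full span:
  y_3 = -wx(L³-2Lx²+x³)/(24EI) = -(-3)·(24/5)·(6³-2·6·(24/5)²+(24/5)³)/(24·100000) = 2349/7812500 m
Load 4 — applied couple M₀=9 kN·m at a=4 m (b=L-a=2):
  y_4 = (M₀x³/(6L)-M₀(x-a)²/2+C₁x)/EI  [x>a] with C₁=M₀(3b²-L²)/(6L)=-6 = (9·(24/5)³/(6·6)-9·((24/5)-4)²/2+(-6)·(24/5))/100000 = -63/1562500 m
Superposition: y = Σ y_i = -119043/1000000000 m ≈ -0.000119 m

y(24/5) = -119043/1000000000 m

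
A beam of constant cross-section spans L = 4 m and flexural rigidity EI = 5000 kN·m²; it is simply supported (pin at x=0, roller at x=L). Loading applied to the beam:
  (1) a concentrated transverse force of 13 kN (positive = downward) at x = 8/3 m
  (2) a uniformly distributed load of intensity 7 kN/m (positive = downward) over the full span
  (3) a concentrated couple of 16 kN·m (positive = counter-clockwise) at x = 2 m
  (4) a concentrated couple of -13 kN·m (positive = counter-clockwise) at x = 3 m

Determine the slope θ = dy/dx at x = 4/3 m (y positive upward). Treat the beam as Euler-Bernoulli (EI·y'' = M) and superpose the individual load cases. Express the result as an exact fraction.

Load 1 — point force P=13 kN at a=8/3 m (b=L-a=4/3):
  θ_1 = -Pb(L²-b²-3x²)/(6LEI)  [x≤a] = -13·(4/3)·(4²-(4/3)²-3·(4/3)²)/(6·4·5000) = -13/10125 rad
Load 2 — uniform load w=7 kN/m over full span:
  θ_2 = -w(L³-6Lx²+4x³)/(24EI) = -7·(4³-6·4·(4/3)²+4·(4/3)³)/(24·5000) = -91/50625 rad
Load 3 — applied couple M₀=16 kN·m at a=2 m (b=L-a=2):
  θ_3 = (M₀x²/(2L)+C₁)/EI  [x≤a] with C₁=M₀(3b²-L²)/(6L)=-8/3 = (16·(4/3)²/(2·4)+(-8/3))/5000 = 1/5625 rad
Load 4 — applied couple M₀=-13 kN·m at a=3 m (b=L-a=1):
  θ_4 = (M₀x²/(2L)+C₁)/EI  [x≤a] with C₁=M₀(3b²-L²)/(6L)=169/24 = ((-13)·(4/3)²/(2·4)+(169/24))/5000 = 299/360000 rad
Superposition: θ = Σ θ_i = -2239/1080000 rad ≈ -0.002073 rad

θ(4/3) = -2239/1080000 rad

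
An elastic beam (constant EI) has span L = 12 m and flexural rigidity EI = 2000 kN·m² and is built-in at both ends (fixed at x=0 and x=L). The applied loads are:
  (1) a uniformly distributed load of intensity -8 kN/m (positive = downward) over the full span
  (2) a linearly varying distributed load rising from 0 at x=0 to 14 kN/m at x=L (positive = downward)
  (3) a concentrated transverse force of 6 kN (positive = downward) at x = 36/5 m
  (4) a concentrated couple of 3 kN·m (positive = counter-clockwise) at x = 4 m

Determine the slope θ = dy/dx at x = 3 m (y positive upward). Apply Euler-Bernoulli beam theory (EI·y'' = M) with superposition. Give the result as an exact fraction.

Load 1 — uniform load w=-8 kN/m over full span:
  θ_1 = -wx(L-x)(L-2x)/(12EI) = -(-8)·3·(12-3)·(12-2·3)/(12·2000) = 27/500 rad
Load 2 — triangular load w₀=14 kN/m (0→w₀ over full span):
  θ_2 = -w₀(2x(L-x)(L-2x)(x+2L)+x²(L-x)²)/(120LEI) = -14·(2·3·(12-3)·(12-2·3)·(3+2·12)+3²·(12-3)²)/(120·12·2000) = -7371/160000 rad
Load 3 — point force P=6 kN at a=36/5 m (b=L-a=24/5):
  θ_3 = -Pb²x(2aL-(3a+b)x)/(2L³EI)  [x≤a] = -6·(24/5)²·3·(2·(36/5)·12-(3·(36/5)+(24/5))·3)/(2·12³·2000) = -351/62500 rad
Load 4 — applied couple M₀=3 kN·m at a=4 m (b=L-a=8):
  θ_4 = (R_Ax²/2 - M_Ax)/EI  [x≤a] with R_A=1/3, M_A=0 = ((1/3)·3²/2 - 0·3)/2000 = 3/4000 rad
Superposition: θ = Σ θ_i = 12261/4000000 rad ≈ 0.003065 rad

θ(3) = 12261/4000000 rad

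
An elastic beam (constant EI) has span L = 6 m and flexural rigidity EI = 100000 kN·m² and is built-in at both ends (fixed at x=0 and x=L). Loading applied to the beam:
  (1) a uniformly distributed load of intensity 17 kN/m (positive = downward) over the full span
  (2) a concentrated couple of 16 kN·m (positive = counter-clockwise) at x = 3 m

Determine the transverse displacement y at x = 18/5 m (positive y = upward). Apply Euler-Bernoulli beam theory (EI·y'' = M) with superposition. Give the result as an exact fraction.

Load 1 — uniform load w=17 kN/m over full span:
  y_1 = -wx²(L-x)²/(24EI) = -17·(18/5)²·(6-(18/5))²/(24·100000) = -4131/7812500 m
Load 2 — applied couple M₀=16 kN·m at a=3 m (b=L-a=3):
  y_2 = (R_Ax³/6 - M_Ax²/2 - M₀(x-a)²/2)/EI  [x>a] with R_A=4, M_A=4 = (4·(18/5)³/6 - 4·(18/5)²/2 - 16·((18/5)-3)²/2)/100000 = 9/390625 m
Superposition: y = Σ y_i = -3951/7812500 m ≈ -0.000506 m

y(18/5) = -3951/7812500 m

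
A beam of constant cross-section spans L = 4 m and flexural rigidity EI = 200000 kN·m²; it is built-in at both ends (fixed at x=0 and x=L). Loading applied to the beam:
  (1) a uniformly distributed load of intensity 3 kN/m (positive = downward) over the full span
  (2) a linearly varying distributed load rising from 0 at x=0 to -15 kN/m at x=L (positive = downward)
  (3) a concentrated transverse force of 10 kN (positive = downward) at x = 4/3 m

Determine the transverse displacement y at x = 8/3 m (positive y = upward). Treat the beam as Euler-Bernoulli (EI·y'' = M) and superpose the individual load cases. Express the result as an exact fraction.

y(8/3) = 7/1366875 m

Load 1 — uniform load w=3 kN/m over full span:
  y_1 = -wx²(L-x)²/(24EI) = -3·(8/3)²·(4-(8/3))²/(24·200000) = -2/253125 m
Load 2 — triangular load w₀=-15 kN/m (0→w₀ over full span):
  y_2 = -w₀x²(L-x)²(x+2L)/(120LEI) = -(-15)·(8/3)²·(4-(8/3))²·((8/3)+2·4)/(120·4·200000) = 16/759375 m
Load 3 — point force P=10 kN at a=4/3 m (b=L-a=8/3):
  y_3 = -Pa²(L-x)²(3bL-(3b+a)(L-x))/(6L³EI)  [x>a] = -10·(4/3)²·(4-(8/3))²·(3·(8/3)·4-(3·(8/3)+(4/3))·(4-(8/3)))/(6·4³·200000) = -11/1366875 m
Superposition: y = Σ y_i = 7/1366875 m ≈ 0.000005 m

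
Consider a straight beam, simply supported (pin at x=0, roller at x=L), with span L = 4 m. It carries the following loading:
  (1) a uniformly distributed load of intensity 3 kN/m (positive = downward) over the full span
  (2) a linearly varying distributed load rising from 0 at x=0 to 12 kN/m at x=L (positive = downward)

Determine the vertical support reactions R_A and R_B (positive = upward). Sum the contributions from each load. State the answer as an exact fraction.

Load 1 — uniform load w=3 kN/m over full span:
  R_A = wL/2 = 3·4/2 = 6 kN
  R_B = wL/2 = 3·4/2 = 6 kN
Load 2 — triangular load w₀=12 kN/m (0→w₀ over full span):
  R_A = w₀L/6 = 12·4/6 = 8 kN
  R_B = w₀L/3 = 12·4/3 = 16 kN
Superposition: R_A = 14 kN, R_B = 22 kN

R_A = 14 kN, R_B = 22 kN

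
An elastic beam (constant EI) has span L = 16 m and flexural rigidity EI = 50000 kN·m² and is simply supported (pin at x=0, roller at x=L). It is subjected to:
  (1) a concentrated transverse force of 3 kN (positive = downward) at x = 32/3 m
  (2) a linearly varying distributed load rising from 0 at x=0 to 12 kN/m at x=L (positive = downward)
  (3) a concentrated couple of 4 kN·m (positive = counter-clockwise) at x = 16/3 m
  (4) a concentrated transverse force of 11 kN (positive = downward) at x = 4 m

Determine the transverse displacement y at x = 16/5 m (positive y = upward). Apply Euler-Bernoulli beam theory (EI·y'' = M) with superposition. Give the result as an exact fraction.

Load 1 — point force P=3 kN at a=32/3 m (b=L-a=16/3):
  y_1 = -Pbx(L²-b²-x²)/(6LEI)  [x≤a] = -3·(16/3)·(16/5)·(16²-(16/3)²-(16/5)²)/(6·16·50000) = -24448/10546875 m
Load 2 — triangular load w₀=12 kN/m (0→w₀ over full span):
  y_2 = -w₀x(7L⁴-10L²x²+3x⁴)/(360LEI) = -12·(16/5)·(7·16⁴-10·16²·(16/5)²+3·(16/5)⁴)/(360·16·50000) = -2818048/48828125 m
Load 3 — applied couple M₀=4 kN·m at a=16/3 m (b=L-a=32/3):
  y_3 = (M₀x³/(6L)+C₁x)/EI  [x≤a] with C₁=M₀(3b²-L²)/(6L)=32/9 = (4·(16/5)³/(6·16)+(32/9)·(16/5))/50000 = 896/3515625 m
Load 4 — point force P=11 kN at a=4 m (b=L-a=12):
  y_4 = -Pbx(L²-b²-x²)/(6LEI)  [x≤a] = -11·12·(16/5)·(16²-12²-(16/5)²)/(6·16·50000) = -3498/390625 m
Superposition: y = Σ y_i = -90613046/1318359375 m ≈ -0.068732 m

y(16/5) = -90613046/1318359375 m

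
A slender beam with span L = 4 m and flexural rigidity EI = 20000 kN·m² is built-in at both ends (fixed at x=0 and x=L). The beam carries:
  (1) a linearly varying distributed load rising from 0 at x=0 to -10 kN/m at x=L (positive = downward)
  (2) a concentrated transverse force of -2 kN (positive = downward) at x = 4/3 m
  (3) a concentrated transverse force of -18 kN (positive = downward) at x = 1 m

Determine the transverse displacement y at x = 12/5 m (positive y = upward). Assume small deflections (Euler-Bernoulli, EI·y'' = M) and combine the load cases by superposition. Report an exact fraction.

Load 1 — triangular load w₀=-10 kN/m (0→w₀ over full span):
  y_1 = -w₀x²(L-x)²(x+2L)/(120LEI) = -(-10)·(12/5)²·(4-(12/5))²·((12/5)+2·4)/(120·4·20000) = 312/1953125 m
Load 2 — point force P=-2 kN at a=4/3 m (b=L-a=8/3):
  y_2 = -Pa²(L-x)²(3bL-(3b+a)(L-x))/(6L³EI)  [x>a] = -(-2)·(4/3)²·(4-(12/5))²·(3·(8/3)·4-(3·(8/3)+(4/3))·(4-(12/5)))/(6·4³·20000) = 128/6328125 m
Load 3 — point force P=-18 kN at a=1 m (b=L-a=3):
  y_3 = -Pa²(L-x)²(3bL-(3b+a)(L-x))/(6L³EI)  [x>a] = -(-18)·1²·(4-(12/5))²·(3·3·4-(3·3+1)·(4-(12/5)))/(6·4³·20000) = 3/25000 m
Superposition: y = Σ y_i = 379651/1265625000 m ≈ 0.000300 m

y(12/5) = 379651/1265625000 m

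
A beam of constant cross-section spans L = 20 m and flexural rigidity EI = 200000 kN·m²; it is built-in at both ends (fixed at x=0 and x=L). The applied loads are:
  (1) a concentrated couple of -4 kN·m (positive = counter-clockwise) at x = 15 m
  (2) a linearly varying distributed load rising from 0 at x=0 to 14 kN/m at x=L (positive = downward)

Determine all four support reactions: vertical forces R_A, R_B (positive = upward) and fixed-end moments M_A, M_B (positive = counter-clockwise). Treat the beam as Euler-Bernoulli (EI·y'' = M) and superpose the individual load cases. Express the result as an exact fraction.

R_A = 1671/40 kN, M_A = 2225/12 kN·m, R_B = 3929/40 kN, M_B = -1117/4 kN·m

Load 1 — applied couple M₀=-4 kN·m at a=15 m (b=L-a=5):
  R_A = 6M₀ab/L³ = 6·(-4)·15·5/20³ = -9/40 kN
  M_A = M₀b(2a-b)/L² = (-4)·5·(2·15-5)/20² = -5/4 kN·m
  R_B = -6M₀ab/L³ = -6·(-4)·15·5/20³ = 9/40 kN
  M_B = M₀a(2b-a)/L² = (-4)·15·(2·5-15)/20² = 3/4 kN·m
Load 2 — triangular load w₀=14 kN/m (0→w₀ over full span):
  R_A = 3w₀L/20 = 3·14·20/20 = 42 kN
  M_A = w₀L²/30 = 14·20²/30 = 560/3 kN·m
  R_B = 7w₀L/20 = 7·14·20/20 = 98 kN
  M_B = -w₀L²/20 = -14·20²/20 = -280 kN·m
Superposition: R_A = 1671/40 kN, M_A = 2225/12 kN·m, R_B = 3929/40 kN, M_B = -1117/4 kN·m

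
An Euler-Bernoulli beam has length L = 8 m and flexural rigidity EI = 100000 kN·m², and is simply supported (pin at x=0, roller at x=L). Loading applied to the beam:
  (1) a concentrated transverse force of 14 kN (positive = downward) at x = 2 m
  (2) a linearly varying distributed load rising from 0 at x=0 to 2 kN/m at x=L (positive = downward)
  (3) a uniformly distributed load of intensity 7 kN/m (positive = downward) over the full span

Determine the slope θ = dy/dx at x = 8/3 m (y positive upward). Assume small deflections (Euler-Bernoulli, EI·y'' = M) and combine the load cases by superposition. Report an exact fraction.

θ(8/3) = -118627/121500000 rad

Load 1 — point force P=14 kN at a=2 m (b=L-a=6):
  θ_1 = -Pa(2L²-6Lx+3x²+a²)/(6LEI)  [x>a] = -14·2·(2·8²-6·8·(8/3)+3·(8/3)²+2²)/(6·8·100000) = -133/900000 rad
Load 2 — triangular load w₀=2 kN/m (0→w₀ over full span):
  θ_2 = -w₀(7L⁴-30L²x²+15x⁴)/(360LEI) = -2·(7·8⁴-30·8²·(8/3)²+15·(8/3)⁴)/(360·8·100000) = -416/3796875 rad
Load 3 — uniform load w=7 kN/m over full span:
  θ_3 = -w(L³-6Lx²+4x³)/(24EI) = -7·(8³-6·8·(8/3)²+4·(8/3)³)/(24·100000) = -182/253125 rad
Superposition: θ = Σ θ_i = -118627/121500000 rad ≈ -0.000976 rad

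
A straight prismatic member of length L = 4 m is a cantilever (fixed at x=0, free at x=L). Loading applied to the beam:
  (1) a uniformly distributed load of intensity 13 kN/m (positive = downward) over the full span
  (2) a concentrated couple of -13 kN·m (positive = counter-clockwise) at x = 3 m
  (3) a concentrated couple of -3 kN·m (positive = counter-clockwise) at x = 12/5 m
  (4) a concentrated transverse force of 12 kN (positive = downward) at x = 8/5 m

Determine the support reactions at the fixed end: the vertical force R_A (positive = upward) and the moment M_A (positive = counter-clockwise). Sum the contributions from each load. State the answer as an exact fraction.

R_A = 64 kN, M_A = 696/5 kN·m

Load 1 — uniform load w=13 kN/m over full span:
  R_A = wL = 13·4 = 52 kN
  M_A = wL²/2 = 13·4²/2 = 104 kN·m
Load 2 — applied couple M₀=-13 kN·m at a=3 m (b=L-a=1):
  R_A = 0 kN
  M_A = -M₀ = -(-13) = 13 kN·m
Load 3 — applied couple M₀=-3 kN·m at a=12/5 m (b=L-a=8/5):
  R_A = 0 kN
  M_A = -M₀ = -(-3) = 3 kN·m
Load 4 — point force P=12 kN at a=8/5 m (b=L-a=12/5):
  R_A = P = 12 kN
  M_A = Pa = 12·(8/5) = 96/5 kN·m
Superposition: R_A = 64 kN, M_A = 696/5 kN·m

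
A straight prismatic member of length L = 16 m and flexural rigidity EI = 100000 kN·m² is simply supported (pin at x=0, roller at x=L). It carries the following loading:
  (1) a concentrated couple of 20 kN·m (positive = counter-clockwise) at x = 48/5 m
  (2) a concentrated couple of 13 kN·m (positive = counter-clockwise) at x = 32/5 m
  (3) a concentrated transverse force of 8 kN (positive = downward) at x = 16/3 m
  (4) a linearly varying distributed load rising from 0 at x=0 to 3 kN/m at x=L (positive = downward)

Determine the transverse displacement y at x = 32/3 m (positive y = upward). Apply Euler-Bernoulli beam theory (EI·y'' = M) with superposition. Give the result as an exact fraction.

y(32/3) = -101056/6328125 m

Load 1 — applied couple M₀=20 kN·m at a=48/5 m (b=L-a=32/5):
  y_1 = (M₀x³/(6L)-M₀(x-a)²/2+C₁x)/EI  [x>a] with C₁=M₀(3b²-L²)/(6L)=-416/15 = (20·(32/3)³/(6·16)-20·((32/3)-(48/5))²/2+(-416/15)·(32/3))/100000 = -688/1265625 m
Load 2 — applied couple M₀=13 kN·m at a=32/5 m (b=L-a=48/5):
  y_2 = (M₀x³/(6L)-M₀(x-a)²/2+C₁x)/EI  [x>a] with C₁=M₀(3b²-L²)/(6L)=208/75 = (13·(32/3)³/(6·16)-13·((32/3)-(32/5))²/2+(208/75)·(32/3))/100000 = 4784/6328125 m
Load 3 — point force P=8 kN at a=16/3 m (b=L-a=32/3):
  y_3 = -Pa(L-x)(2Lx-a²-x²)/(6LEI)  [x>a] = -8·(16/3)·(16-(32/3))·(2·16·(32/3)-(16/3)²-(32/3)²)/(6·16·100000) = -3584/759375 m
Load 4 — triangular load w₀=3 kN/m (0→w₀ over full span):
  y_4 = -w₀x(7L⁴-10L²x²+3x⁴)/(360LEI) = -3·(32/3)·(7·16⁴-10·16²·(32/3)²+3·(32/3)⁴)/(360·16·100000) = -8704/759375 m
Superposition: y = Σ y_i = -101056/6328125 m ≈ -0.015969 m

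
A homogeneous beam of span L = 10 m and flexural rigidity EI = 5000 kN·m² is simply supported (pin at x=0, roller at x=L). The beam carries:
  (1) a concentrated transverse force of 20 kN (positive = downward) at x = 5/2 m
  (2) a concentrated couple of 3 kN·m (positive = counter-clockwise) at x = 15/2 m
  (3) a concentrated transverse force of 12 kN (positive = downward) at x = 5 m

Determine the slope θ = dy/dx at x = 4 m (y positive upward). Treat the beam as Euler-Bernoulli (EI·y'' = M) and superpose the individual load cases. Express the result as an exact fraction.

Load 1 — point force P=20 kN at a=5/2 m (b=L-a=15/2):
  θ_1 = -Pa(2L²-6Lx+3x²+a²)/(6LEI)  [x>a] = -20·(5/2)·(2·10²-6·10·4+3·4²+(5/2)²)/(6·10·5000) = -19/8000 rad
Load 2 — applied couple M₀=3 kN·m at a=15/2 m (b=L-a=5/2):
  θ_2 = (M₀x²/(2L)+C₁)/EI  [x≤a] with C₁=M₀(3b²-L²)/(6L)=-65/16 = (3·4²/(2·10)+(-65/16))/5000 = -133/400000 rad
Load 3 — point force P=12 kN at a=5 m (b=L-a=5):
  θ_3 = -Pb(L²-b²-3x²)/(6LEI)  [x≤a] = -12·5·(10²-5²-3·4²)/(6·10·5000) = -27/5000 rad
Superposition: θ = Σ θ_i = -3243/400000 rad ≈ -0.008108 rad

θ(4) = -3243/400000 rad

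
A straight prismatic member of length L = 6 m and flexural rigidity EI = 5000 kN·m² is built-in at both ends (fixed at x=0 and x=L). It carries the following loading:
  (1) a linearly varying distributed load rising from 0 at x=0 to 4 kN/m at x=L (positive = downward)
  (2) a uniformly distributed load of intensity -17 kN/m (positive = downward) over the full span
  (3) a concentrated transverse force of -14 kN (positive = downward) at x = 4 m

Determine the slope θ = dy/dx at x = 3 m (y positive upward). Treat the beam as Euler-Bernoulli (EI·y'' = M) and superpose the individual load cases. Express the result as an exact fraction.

Load 1 — triangular load w₀=4 kN/m (0→w₀ over full span):
  θ_1 = -w₀(2x(L-x)(L-2x)(x+2L)+x²(L-x)²)/(120LEI) = -4·(2·3·(6-3)·(6-2·3)·(3+2·6)+3²·(6-3)²)/(120·6·5000) = -9/100000 rad
Load 2 — uniform load w=-17 kN/m over full span:
  θ_2 = -wx(L-x)(L-2x)/(12EI) = -(-17)·3·(6-3)·(6-2·3)/(12·5000) = 0 rad
Load 3 — point force P=-14 kN at a=4 m (b=L-a=2):
  θ_3 = -Pb²x(2aL-(3a+b)x)/(2L³EI)  [x≤a] = -(-14)·2²·3·(2·4·6-(3·4+2)·3)/(2·6³·5000) = 7/15000 rad
Superposition: θ = Σ θ_i = 113/300000 rad ≈ 0.000377 rad

θ(3) = 113/300000 rad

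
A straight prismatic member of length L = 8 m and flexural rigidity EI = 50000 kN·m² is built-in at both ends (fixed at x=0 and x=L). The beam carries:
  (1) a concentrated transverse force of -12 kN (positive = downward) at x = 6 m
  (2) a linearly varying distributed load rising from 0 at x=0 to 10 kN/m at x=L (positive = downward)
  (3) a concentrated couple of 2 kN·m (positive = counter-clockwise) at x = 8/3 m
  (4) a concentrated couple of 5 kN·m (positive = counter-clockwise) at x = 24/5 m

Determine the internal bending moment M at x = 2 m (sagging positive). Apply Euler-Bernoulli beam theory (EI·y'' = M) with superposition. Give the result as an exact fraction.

Load 1 — point force P=-12 kN at a=6 m (b=L-a=2):
  M_1 = Pb²(3a+b)x/L³ - Pab²/L²  [x≤a] = (-12)·2²·(3·6+2)·2/8³ - (-12)·6·2²/8² = 3/4 kN·m
Load 2 — triangular load w₀=10 kN/m (0→w₀ over full span):
  M_2 = 3w₀Lx/20 - w₀L²/30 - w₀x³/(6L) = 3·10·8·2/20 - 10·8²/30 - 10·2³/(6·8) = 1 kN·m
Load 3 — applied couple M₀=2 kN·m at a=8/3 m (b=L-a=16/3):
  M_3 = R_Ax - M_A  [x≤a] with R_A=1/3, M_A=0 = (1/3)·2 - 0 = 2/3 kN·m
Load 4 — applied couple M₀=5 kN·m at a=24/5 m (b=L-a=16/5):
  M_4 = R_Ax - M_A  [x≤a] with R_A=9/10, M_A=8/5 = (9/10)·2 - (8/5) = 1/5 kN·m
Superposition: M = Σ M_i = 157/60 kN·m ≈ 2.616667 kN·m

M(2) = 157/60 kN·m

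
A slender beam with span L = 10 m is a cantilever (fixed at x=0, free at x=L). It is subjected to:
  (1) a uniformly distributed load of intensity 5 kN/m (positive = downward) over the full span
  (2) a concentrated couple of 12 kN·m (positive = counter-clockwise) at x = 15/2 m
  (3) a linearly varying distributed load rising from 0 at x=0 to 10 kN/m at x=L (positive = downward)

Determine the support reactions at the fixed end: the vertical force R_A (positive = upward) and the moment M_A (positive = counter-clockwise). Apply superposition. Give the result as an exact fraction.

Load 1 — uniform load w=5 kN/m over full span:
  R_A = wL = 5·10 = 50 kN
  M_A = wL²/2 = 5·10²/2 = 250 kN·m
Load 2 — applied couple M₀=12 kN·m at a=15/2 m (b=L-a=5/2):
  R_A = 0 kN
  M_A = -M₀ = -12 kN·m
Load 3 — triangular load w₀=10 kN/m (0→w₀ over full span):
  R_A = w₀L/2 = 10·10/2 = 50 kN
  M_A = w₀L²/3 = 10·10²/3 = 1000/3 kN·m
Superposition: R_A = 100 kN, M_A = 1714/3 kN·m

R_A = 100 kN, M_A = 1714/3 kN·m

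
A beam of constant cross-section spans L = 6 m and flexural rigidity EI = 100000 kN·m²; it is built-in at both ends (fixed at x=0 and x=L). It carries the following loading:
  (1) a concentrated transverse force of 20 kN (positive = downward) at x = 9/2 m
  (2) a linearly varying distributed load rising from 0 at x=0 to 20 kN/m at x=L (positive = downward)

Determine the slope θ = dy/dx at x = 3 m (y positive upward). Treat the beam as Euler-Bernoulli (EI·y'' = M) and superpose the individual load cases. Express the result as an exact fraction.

Load 1 — point force P=20 kN at a=9/2 m (b=L-a=3/2):
  θ_1 = -Pb²x(2aL-(3a+b)x)/(2L³EI)  [x≤a] = -20·(3/2)²·3·(2·(9/2)·6-(3·(9/2)+(3/2))·3)/(2·6³·100000) = -9/320000 rad
Load 2 — triangular load w₀=20 kN/m (0→w₀ over full span):
  θ_2 = -w₀(2x(L-x)(L-2x)(x+2L)+x²(L-x)²)/(120LEI) = -20·(2·3·(6-3)·(6-2·3)·(3+2·6)+3²·(6-3)²)/(120·6·100000) = -9/400000 rad
Superposition: θ = Σ θ_i = -81/1600000 rad ≈ -0.000051 rad

θ(3) = -81/1600000 rad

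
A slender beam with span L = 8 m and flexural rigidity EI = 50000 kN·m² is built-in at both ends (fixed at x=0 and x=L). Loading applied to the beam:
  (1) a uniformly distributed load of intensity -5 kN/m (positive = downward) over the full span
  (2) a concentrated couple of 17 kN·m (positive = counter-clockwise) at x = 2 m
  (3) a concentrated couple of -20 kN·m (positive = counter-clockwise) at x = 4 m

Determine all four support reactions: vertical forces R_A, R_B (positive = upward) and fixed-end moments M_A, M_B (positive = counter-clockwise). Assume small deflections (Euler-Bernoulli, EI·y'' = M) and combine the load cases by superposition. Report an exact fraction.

Load 1 — uniform load w=-5 kN/m over full span:
  R_A = wL/2 = (-5)·8/2 = -20 kN
  M_A = wL²/12 = (-5)·8²/12 = -80/3 kN·m
  R_B = wL/2 = (-5)·8/2 = -20 kN
  M_B = -wL²/12 = -(-5)·8²/12 = 80/3 kN·m
Load 2 — applied couple M₀=17 kN·m at a=2 m (b=L-a=6):
  R_A = 6M₀ab/L³ = 6·17·2·6/8³ = 153/64 kN
  M_A = M₀b(2a-b)/L² = 17·6·(2·2-6)/8² = -51/16 kN·m
  R_B = -6M₀ab/L³ = -6·17·2·6/8³ = -153/64 kN
  M_B = M₀a(2b-a)/L² = 17·2·(2·6-2)/8² = 85/16 kN·m
Load 3 — applied couple M₀=-20 kN·m at a=4 m (b=L-a=4):
  R_A = 6M₀ab/L³ = 6·(-20)·4·4/8³ = -15/4 kN
  M_A = M₀b(2a-b)/L² = (-20)·4·(2·4-4)/8² = -5 kN·m
  R_B = -6M₀ab/L³ = -6·(-20)·4·4/8³ = 15/4 kN
  M_B = M₀a(2b-a)/L² = (-20)·4·(2·4-4)/8² = -5 kN·m
Superposition: R_A = -1367/64 kN, M_A = -1673/48 kN·m, R_B = -1193/64 kN, M_B = 1295/48 kN·m

R_A = -1367/64 kN, M_A = -1673/48 kN·m, R_B = -1193/64 kN, M_B = 1295/48 kN·m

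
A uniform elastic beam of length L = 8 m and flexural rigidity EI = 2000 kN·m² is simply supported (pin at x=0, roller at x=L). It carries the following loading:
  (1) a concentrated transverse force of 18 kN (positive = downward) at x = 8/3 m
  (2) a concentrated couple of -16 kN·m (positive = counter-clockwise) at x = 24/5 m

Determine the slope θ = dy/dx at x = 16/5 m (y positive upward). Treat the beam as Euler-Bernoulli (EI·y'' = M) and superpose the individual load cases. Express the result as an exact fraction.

Load 1 — point force P=18 kN at a=8/3 m (b=L-a=16/3):
  θ_1 = -Pa(2L²-6Lx+3x²+a²)/(6LEI)  [x>a] = -18·(8/3)·(2·8²-6·8·(16/5)+3·(16/5)²+(8/3)²)/(6·8·2000) = -172/28125 rad
Load 2 — applied couple M₀=-16 kN·m at a=24/5 m (b=L-a=16/5):
  θ_2 = (M₀x²/(2L)+C₁)/EI  [x≤a] with C₁=M₀(3b²-L²)/(6L)=832/75 = ((-16)·(16/5)²/(2·8)+(832/75))/2000 = 4/9375 rad
Superposition: θ = Σ θ_i = -32/5625 rad ≈ -0.005689 rad

θ(16/5) = -32/5625 rad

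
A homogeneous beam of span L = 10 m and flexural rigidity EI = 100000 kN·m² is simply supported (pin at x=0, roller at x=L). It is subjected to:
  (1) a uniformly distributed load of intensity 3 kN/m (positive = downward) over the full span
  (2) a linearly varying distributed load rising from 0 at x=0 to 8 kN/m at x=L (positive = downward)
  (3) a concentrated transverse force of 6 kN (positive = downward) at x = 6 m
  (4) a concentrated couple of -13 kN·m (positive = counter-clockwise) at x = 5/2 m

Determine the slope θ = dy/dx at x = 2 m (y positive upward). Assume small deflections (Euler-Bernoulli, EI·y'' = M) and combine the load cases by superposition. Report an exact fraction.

Load 1 — uniform load w=3 kN/m over full span:
  θ_1 = -w(L³-6Lx²+4x³)/(24EI) = -3·(10³-6·10·2²+4·2³)/(24·100000) = -99/100000 rad
Load 2 — triangular load w₀=8 kN/m (0→w₀ over full span):
  θ_2 = -w₀(7L⁴-30L²x²+15x⁴)/(360LEI) = -8·(7·10⁴-30·10²·2²+15·2⁴)/(360·10·100000) = -182/140625 rad
Load 3 — point force P=6 kN at a=6 m (b=L-a=4):
  θ_3 = -Pb(L²-b²-3x²)/(6LEI)  [x≤a] = -6·4·(10²-4²-3·2²)/(6·10·100000) = -9/31250 rad
Load 4 — applied couple M₀=-13 kN·m at a=5/2 m (b=L-a=15/2):
  θ_4 = (M₀x²/(2L)+C₁)/EI  [x≤a] with C₁=M₀(3b²-L²)/(6L)=-715/48 = ((-13)·2²/(2·10)+(-715/48))/100000 = -4199/24000000 rad
Superposition: θ = Σ θ_i = -197797/72000000 rad ≈ -0.002747 rad

θ(2) = -197797/72000000 rad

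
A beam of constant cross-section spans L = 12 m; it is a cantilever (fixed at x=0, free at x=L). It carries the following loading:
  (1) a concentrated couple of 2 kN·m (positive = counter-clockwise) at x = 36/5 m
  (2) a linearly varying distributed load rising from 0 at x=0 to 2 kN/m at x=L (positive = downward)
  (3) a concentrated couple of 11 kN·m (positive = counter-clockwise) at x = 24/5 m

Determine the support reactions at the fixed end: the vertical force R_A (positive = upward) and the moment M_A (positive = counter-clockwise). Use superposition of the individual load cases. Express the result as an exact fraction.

R_A = 12 kN, M_A = 83 kN·m

Load 1 — applied couple M₀=2 kN·m at a=36/5 m (b=L-a=24/5):
  R_A = 0 kN
  M_A = -M₀ = -2 kN·m
Load 2 — triangular load w₀=2 kN/m (0→w₀ over full span):
  R_A = w₀L/2 = 2·12/2 = 12 kN
  M_A = w₀L²/3 = 2·12²/3 = 96 kN·m
Load 3 — applied couple M₀=11 kN·m at a=24/5 m (b=L-a=36/5):
  R_A = 0 kN
  M_A = -M₀ = -11 kN·m
Superposition: R_A = 12 kN, M_A = 83 kN·m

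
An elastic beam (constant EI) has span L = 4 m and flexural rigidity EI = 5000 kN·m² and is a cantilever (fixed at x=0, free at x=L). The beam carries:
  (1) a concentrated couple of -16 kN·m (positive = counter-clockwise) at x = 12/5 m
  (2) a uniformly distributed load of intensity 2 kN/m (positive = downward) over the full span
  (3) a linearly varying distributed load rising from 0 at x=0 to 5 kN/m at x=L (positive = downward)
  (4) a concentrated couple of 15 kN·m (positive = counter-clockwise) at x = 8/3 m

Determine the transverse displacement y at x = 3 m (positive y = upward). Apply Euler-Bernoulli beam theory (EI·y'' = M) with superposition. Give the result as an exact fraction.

y(3) = -294563/12000000 m

Load 1 — applied couple M₀=-16 kN·m at a=12/5 m (b=L-a=8/5):
  y_1 = M₀a(2x-a)/(2EI)  [x>a] = (-16)·(12/5)·(2·3-(12/5))/(2·5000) = -216/15625 m
Load 2 — uniform load w=2 kN/m over full span:
  y_2 = -wx²(x²-4Lx+6L²)/(24EI) = -2·3²·(3²-4·4·3+6·4²)/(24·5000) = -171/20000 m
Load 3 — triangular load w₀=5 kN/m (0→w₀ over full span):
  y_3 = (w₀Lx³/12-w₀L²x²/6-w₀x⁵/(120L))/EI = (5·4·3³/12-5·4²·3²/6-5·3⁵/(120·4))/5000 = -2481/160000 m
Load 4 — applied couple M₀=15 kN·m at a=8/3 m (b=L-a=4/3):
  y_4 = M₀a(2x-a)/(2EI)  [x>a] = 15·(8/3)·(2·3-(8/3))/(2·5000) = 1/75 m
Superposition: y = Σ y_i = -294563/12000000 m ≈ -0.024547 m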